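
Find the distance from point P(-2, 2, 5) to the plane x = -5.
d = |1(-2) + 0(2) + 0(5) - (-5)| / √(1² + 0² + 0²) = 3/√1 = 3.0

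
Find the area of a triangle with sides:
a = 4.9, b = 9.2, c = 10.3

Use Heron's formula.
s = (a+b+c)/2 = (4.9+9.2+10.3)/2 = 12.2
A = √(s(s-a)(s-b)(s-c)) = √(12.2·7.3·3·1.9)
A = √507.642 = 22.53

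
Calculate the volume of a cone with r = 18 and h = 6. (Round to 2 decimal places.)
Volume = (1/3) * pi * r² * h
Volume = (1/3) * pi * 18² * 6
Volume = (1/3) * pi * 324 * 6
Volume = (1/3) * pi * 1944
Volume = 2035.75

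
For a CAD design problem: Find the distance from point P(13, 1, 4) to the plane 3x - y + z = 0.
d = |3(13) + (-1)(1) + 1(4) - (0)| / √(3² + (-1)² + 1²) = 42/√11 = 12.66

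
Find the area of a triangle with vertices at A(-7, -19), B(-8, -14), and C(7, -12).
Using the coordinate formula: Area = (1/2)|x₁(y₂-y₃) + x₂(y₃-y₁) + x₃(y₁-y₂)|
Area = (1/2)|(-7)((-14)-(-12)) + (-8)((-12)-(-19)) + 7((-19)-(-14))|
Area = (1/2)|(-7)*(-2) + (-8)*7 + 7*(-5)|
Area = (1/2)|14 + (-56) + (-35)|
Area = (1/2)*77 = 38.50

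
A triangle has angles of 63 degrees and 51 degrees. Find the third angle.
Sum of angles in a triangle = 180 degrees
Third angle = 180 - 63 - 51
Third angle = 66 degrees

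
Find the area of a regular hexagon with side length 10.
For a regular 6-gon with side length s = 10:
Apothem a = s / (2*tan(pi/6)) = 10 / (2*tan(pi/6)) ≈ 8.6603
Perimeter P = 6 * 10 = 60
Area = (1/2) * P * a = (1/2) * 60 * 8.6603 = 259.81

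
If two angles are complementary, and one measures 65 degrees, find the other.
Complementary angles sum to 90 degrees.
Other angle = 90 - 65
Other angle = 25 degrees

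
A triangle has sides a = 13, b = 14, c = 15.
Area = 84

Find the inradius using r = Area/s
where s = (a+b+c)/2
s = (13+14+15)/2 = 21
r = Area/s = 84/21 = 4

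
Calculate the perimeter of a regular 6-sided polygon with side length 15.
Perimeter = number of sides * side length
Perimeter = 6 * 15
Perimeter = 90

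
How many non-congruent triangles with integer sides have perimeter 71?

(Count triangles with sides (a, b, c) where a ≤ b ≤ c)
With a ≤ b ≤ c and a + b + c = 71, the triangle inequality a + b > c gives c < 71/2, so c ≤ 35.
Iterate a from 1 to ⌊p/3⌋ = 23; for each a, b ranges from a to ⌊(p−a)/2⌋ with c = p − a − b, keeping only c ≥ b.
Triples: (1, 35, 35), (2, 34, 35), (3, 33, 35), …
Count = 114 triangles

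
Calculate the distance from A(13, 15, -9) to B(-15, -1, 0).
d = √[(-28)² + (-16)² + (9)²] = √1121 = 33.48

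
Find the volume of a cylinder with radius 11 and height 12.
Volume = pi * r² * h
Volume = pi * 11² * 12
Volume = pi * 121 * 12
Volume = pi * 1452
Volume = 4561.59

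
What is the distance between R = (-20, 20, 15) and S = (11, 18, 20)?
d = √[(31)² + (-2)² + (5)²] = √990 = 31.46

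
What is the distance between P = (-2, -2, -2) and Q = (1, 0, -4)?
d = √[(3)² + (2)² + (-2)²] = √17 = 4.123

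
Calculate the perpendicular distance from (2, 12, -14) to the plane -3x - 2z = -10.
d = |(-3)(2) + 0(12) + (-2)(-14) - (-10)| / √((-3)² + 0² + (-2)²) = 32/√13 = 8.875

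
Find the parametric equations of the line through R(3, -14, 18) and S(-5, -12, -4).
Direction vector d = S - R = (-8, 2, -22)
x = 3 - 8t, y = -14 + 2t, z = 18 - 22t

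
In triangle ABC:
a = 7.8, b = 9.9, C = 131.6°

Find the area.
Using A = ½ab·sin(C):
A = ½·7.8·9.9·sin(131.6°) = ½·77.22·0.747798 = 28.87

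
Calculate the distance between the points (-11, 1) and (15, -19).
Using the distance formula: d = sqrt((x₂-x₁)² + (y₂-y₁)²)
dx = 15 - (-11) = 26
dy = (-19) - 1 = -20
d = sqrt(26² + (-20)²) = sqrt(676 + 400) = sqrt(1076) = 32.80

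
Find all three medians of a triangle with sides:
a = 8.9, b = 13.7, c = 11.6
Using m_x = ½√(2y² + 2z² - x²):
m_a = ½√(2·13.7² + 2·11.6² - 8.9²) = ½√565.29 = 11.89
m_b = ½√(2·8.9² + 2·11.6² - 13.7²) = ½√239.85 = 7.744
m_c = ½√(2·8.9² + 2·13.7² - 11.6²) = ½√399.24 = 9.99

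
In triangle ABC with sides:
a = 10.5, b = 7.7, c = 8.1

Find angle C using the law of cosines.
cos(C) = (a² + b² - c²)/(2ab)
cos(C) = (10.5² + 7.7² - 8.1²)/(2·10.5·7.7) = 103.93/161.7 = 0.642733
C = arccos(0.642733) = 50°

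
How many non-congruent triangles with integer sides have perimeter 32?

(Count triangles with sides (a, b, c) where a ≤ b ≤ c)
With a ≤ b ≤ c and a + b + c = 32, the triangle inequality a + b > c gives c < 32/2, so c ≤ 15.
Iterate a from 1 to ⌊p/3⌋ = 10; for each a, b ranges from a to ⌊(p−a)/2⌋ with c = p − a − b, keeping only c ≥ b.
Triples: (2, 15, 15), (3, 14, 15), (4, 13, 15), …
Count = 21 triangles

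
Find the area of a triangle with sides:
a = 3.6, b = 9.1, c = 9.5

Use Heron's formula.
s = (a+b+c)/2 = (3.6+9.1+9.5)/2 = 11.1
A = √(s(s-a)(s-b)(s-c)) = √(11.1·7.5·2·1.6)
A = √266.4 = 16.32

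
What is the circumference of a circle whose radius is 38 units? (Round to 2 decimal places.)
Circumference = 2 * pi * r
Circumference = 2 * pi * 38
Circumference = 238.76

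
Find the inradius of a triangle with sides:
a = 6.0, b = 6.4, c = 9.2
s = (a+b+c)/2 = (6.0+6.4+9.2)/2 = 10.8
Area = √(s(s-a)(s-b)(s-c)) = √(10.8·4.8·4.4·1.6) = 19.1038
r = Area/s = 19.1038/10.8 = 1.769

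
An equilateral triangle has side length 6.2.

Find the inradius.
For an equilateral triangle, r = s/(2√3) where s is the side.
r = 6.2/(2√3) = 6.2/3.464102 = 1.79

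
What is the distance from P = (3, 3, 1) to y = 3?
d = |0(3) + 1(3) + 0(1) - (3)| / √(0² + 1² + 0²) = 0/√1 = 0.0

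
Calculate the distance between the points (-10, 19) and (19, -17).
Using the distance formula: d = sqrt((x₂-x₁)² + (y₂-y₁)²)
dx = 19 - (-10) = 29
dy = (-17) - 19 = -36
d = sqrt(29² + (-36)²) = sqrt(841 + 1296) = sqrt(2137) = 46.23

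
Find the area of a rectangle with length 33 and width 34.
Area = length * width
Area = 33 * 34
Area = 1122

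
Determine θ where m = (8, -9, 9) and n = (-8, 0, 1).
m·n = -55, |m|² = 226, |n|² = 65
cos θ = -55/√14690 ≈ -0.4538
θ ≈ 117.0°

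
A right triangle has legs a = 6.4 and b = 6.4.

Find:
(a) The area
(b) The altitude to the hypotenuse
(a) Area = ½ab = ½·6.4·6.4 = 20.48
(b) Hypotenuse c = √(6.4² + 6.4²) = √81.92 = 9.05097
    Area = ½·c·h_c  →  h_c = 2·Area/c = 2·20.48/9.05097 = 4.525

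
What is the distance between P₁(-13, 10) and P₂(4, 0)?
Using the distance formula: d = sqrt((x₂-x₁)² + (y₂-y₁)²)
dx = 4 - (-13) = 17
dy = 0 - 10 = -10
d = sqrt(17² + (-10)²) = sqrt(289 + 100) = sqrt(389) = 19.72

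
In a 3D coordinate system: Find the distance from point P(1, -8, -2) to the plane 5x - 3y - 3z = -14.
d = |5(1) + (-3)(-8) + (-3)(-2) - (-14)| / √(5² + (-3)² + (-3)²) = 49/√43 = 7.472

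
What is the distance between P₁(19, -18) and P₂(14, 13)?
Using the distance formula: d = sqrt((x₂-x₁)² + (y₂-y₁)²)
dx = 14 - 19 = -5
dy = 13 - (-18) = 31
d = sqrt((-5)² + 31²) = sqrt(25 + 961) = sqrt(986) = 31.40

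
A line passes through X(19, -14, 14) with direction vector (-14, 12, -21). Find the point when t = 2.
P(2) = (19 + (-14)(2), -14 + 12(2), 14 + (-21)(2)) = (-9, 10, -28)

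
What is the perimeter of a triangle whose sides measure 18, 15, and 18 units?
Perimeter = sum of all sides
Perimeter = 18 + 15 + 18
Perimeter = 51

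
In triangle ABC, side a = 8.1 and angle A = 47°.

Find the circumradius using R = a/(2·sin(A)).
R = a/(2·sin(A)) = 8.1/(2·sin(47°))
R = 8.1/(2·0.731354) = 8.1/1.462707 = 5.538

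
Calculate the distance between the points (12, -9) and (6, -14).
Using the distance formula: d = sqrt((x₂-x₁)² + (y₂-y₁)²)
dx = 6 - 12 = -6
dy = (-14) - (-9) = -5
d = sqrt((-6)² + (-5)²) = sqrt(36 + 25) = sqrt(61) = 7.81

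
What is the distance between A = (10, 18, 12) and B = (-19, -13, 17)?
d = √[(-29)² + (-31)² + (5)²] = √1827 = 42.74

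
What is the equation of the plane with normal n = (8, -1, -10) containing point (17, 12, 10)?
d = n·P = (8)(17) + (-1)(12) + (-10)(10) = 24
Plane: 8x - y - 10z = 24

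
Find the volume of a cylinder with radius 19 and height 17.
Volume = pi * r² * h
Volume = pi * 19² * 17
Volume = pi * 361 * 17
Volume = pi * 6137
Volume = 19279.95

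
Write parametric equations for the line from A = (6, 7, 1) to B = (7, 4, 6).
Direction vector d = B - A = (1, -3, 5)
x = 6 + t, y = 7 - 3t, z = 1 + 5t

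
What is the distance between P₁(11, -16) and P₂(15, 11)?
Using the distance formula: d = sqrt((x₂-x₁)² + (y₂-y₁)²)
dx = 15 - 11 = 4
dy = 11 - (-16) = 27
d = sqrt(4² + 27²) = sqrt(16 + 729) = sqrt(745) = 27.29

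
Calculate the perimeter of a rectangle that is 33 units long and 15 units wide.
Perimeter = 2 * (length + width)
Perimeter = 2 * (33 + 15)
Perimeter = 2 * 48
Perimeter = 96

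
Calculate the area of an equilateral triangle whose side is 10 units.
Area = (sqrt(3)/4) * s²
Area = (sqrt(3)/4) * 10²
Area = (sqrt(3)/4) * 100
Area = 43.30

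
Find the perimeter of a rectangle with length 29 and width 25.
Perimeter = 2 * (length + width)
Perimeter = 2 * (29 + 25)
Perimeter = 2 * 54
Perimeter = 108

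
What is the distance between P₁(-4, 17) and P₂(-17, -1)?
Using the distance formula: d = sqrt((x₂-x₁)² + (y₂-y₁)²)
dx = (-17) - (-4) = -13
dy = (-1) - 17 = -18
d = sqrt((-13)² + (-18)²) = sqrt(169 + 324) = sqrt(493) = 22.20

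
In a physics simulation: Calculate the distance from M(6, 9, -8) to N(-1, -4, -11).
d = √[(-7)² + (-13)² + (-3)²] = √227 = 15.07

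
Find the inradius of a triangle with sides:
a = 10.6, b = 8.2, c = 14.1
s = (a+b+c)/2 = (10.6+8.2+14.1)/2 = 16.45
Area = √(s(s-a)(s-b)(s-c)) = √(16.45·5.85·8.25·2.35) = 43.1938
r = Area/s = 43.1938/16.45 = 2.626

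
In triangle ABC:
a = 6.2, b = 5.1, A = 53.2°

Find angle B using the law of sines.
sin(B)/b = sin(A)/a
sin(B) = b·sin(A)/a = 5.1·sin(53.2°)/6.2 = 0.658666
B = arcsin(0.658666) = 41.2°  (b ≤ a, so B ≤ A and the acute solution is unique)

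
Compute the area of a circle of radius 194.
Area = pi * r²
Area = pi * 194²
Area = pi * 37636
Area = 118236.98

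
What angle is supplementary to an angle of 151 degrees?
Supplementary angles sum to 180 degrees.
Other angle = 180 - 151
Other angle = 29 degrees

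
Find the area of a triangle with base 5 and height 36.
Area = (1/2) * base * height
Area = (1/2) * 5 * 36
Area = 90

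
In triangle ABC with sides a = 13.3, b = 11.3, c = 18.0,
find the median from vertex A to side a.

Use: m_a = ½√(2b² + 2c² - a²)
m_a = ½√(2·11.3² + 2·18.0² - 13.3²)
m_a = ½√(255.38 + 648 - 176.89) = ½√726.49 = 13.48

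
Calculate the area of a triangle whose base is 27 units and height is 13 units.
Area = (1/2) * base * height
Area = (1/2) * 27 * 13
Area = 175.50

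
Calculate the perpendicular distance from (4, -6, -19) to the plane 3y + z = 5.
d = |0(4) + 3(-6) + 1(-19) - (5)| / √(0² + 3² + 1²) = 42/√10 = 13.28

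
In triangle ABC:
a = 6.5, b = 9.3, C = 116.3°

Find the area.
Using A = ½ab·sin(C):
A = ½·6.5·9.3·sin(116.3°) = ½·60.45·0.896486 = 27.1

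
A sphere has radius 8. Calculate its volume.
Volume = (4/3) * pi * r³
Volume = (4/3) * pi * 8³
Volume = (4/3) * pi * 512
Volume = 2144.66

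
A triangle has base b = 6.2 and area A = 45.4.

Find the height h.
A = ½bh  →  h = 2A/b
h = 2·45.4/6.2 = 14.65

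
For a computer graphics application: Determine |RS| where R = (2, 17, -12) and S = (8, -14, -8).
d = √[(6)² + (-31)² + (4)²] = √1013 = 31.83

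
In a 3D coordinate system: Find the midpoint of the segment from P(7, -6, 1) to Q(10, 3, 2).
Midpoint = ((7+10)/2, (-6+3)/2, (1+2)/2) = (8.5, -1.5, 1.5)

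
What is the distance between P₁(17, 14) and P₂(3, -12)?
Using the distance formula: d = sqrt((x₂-x₁)² + (y₂-y₁)²)
dx = 3 - 17 = -14
dy = (-12) - 14 = -26
d = sqrt((-14)² + (-26)²) = sqrt(196 + 676) = sqrt(872) = 29.53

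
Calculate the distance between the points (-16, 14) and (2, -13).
Using the distance formula: d = sqrt((x₂-x₁)² + (y₂-y₁)²)
dx = 2 - (-16) = 18
dy = (-13) - 14 = -27
d = sqrt(18² + (-27)²) = sqrt(324 + 729) = sqrt(1053) = 32.45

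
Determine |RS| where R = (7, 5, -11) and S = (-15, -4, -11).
d = √[(-22)² + (-9)² + (0)²] = √565 = 23.77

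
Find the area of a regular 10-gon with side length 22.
For a regular 10-gon with side length s = 22:
Apothem a = s / (2*tan(pi/10)) = 22 / (2*tan(pi/10)) ≈ 33.8545
Perimeter P = 10 * 22 = 220
Area = (1/2) * P * a = (1/2) * 220 * 33.8545 = 3724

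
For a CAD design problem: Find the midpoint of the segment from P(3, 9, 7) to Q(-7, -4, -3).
Midpoint = ((3-7)/2, (9-4)/2, (7-3)/2) = (-2, 2.5, 2)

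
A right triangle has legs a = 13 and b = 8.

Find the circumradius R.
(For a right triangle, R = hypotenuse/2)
Hypotenuse c = √(13² + 8²) = √233 = 15.2643
R = c/2 = 7.632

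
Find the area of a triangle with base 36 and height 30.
Area = (1/2) * base * height
Area = (1/2) * 36 * 30
Area = 540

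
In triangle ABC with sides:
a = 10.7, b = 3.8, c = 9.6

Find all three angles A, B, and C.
By the law of cosines:
cos(A) = (b² + c² - a²)/(2bc) = -0.108141  →  A = 96.21°
cos(B) = (a² + c² - b²)/(2ac) = 0.935602  →  B = 20.67°
cos(C) = (a² + b² - c²)/(2ab) = 0.452164  →  C = 63.12°
Check: A + B + C = 180.0° ✓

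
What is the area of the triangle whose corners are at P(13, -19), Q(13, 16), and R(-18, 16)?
Using the coordinate formula: Area = (1/2)|x₁(y₂-y₃) + x₂(y₃-y₁) + x₃(y₁-y₂)|
Area = (1/2)|13(16-16) + 13(16-(-19)) + (-18)((-19)-16)|
Area = (1/2)|13*0 + 13*35 + (-18)*(-35)|
Area = (1/2)|0 + 455 + 630|
Area = (1/2)*1085 = 542.50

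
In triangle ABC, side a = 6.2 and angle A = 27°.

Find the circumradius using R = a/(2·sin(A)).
R = a/(2·sin(A)) = 6.2/(2·sin(27°))
R = 6.2/(2·0.453990) = 6.2/0.907981 = 6.828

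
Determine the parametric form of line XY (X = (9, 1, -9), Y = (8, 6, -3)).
Direction vector d = Y - X = (-1, 5, 6)
x = 9 - t, y = 1 + 5t, z = -9 + 6t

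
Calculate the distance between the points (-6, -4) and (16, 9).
Using the distance formula: d = sqrt((x₂-x₁)² + (y₂-y₁)²)
dx = 16 - (-6) = 22
dy = 9 - (-4) = 13
d = sqrt(22² + 13²) = sqrt(484 + 169) = sqrt(653) = 25.55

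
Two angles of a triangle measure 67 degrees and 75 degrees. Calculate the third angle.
Sum of angles in a triangle = 180 degrees
Third angle = 180 - 67 - 75
Third angle = 38 degrees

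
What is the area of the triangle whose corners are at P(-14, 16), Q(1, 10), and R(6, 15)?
Using the coordinate formula: Area = (1/2)|x₁(y₂-y₃) + x₂(y₃-y₁) + x₃(y₁-y₂)|
Area = (1/2)|(-14)(10-15) + 1(15-16) + 6(16-10)|
Area = (1/2)|(-14)*(-5) + 1*(-1) + 6*6|
Area = (1/2)|70 + (-1) + 36|
Area = (1/2)*105 = 52.50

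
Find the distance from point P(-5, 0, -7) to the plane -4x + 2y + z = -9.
d = |(-4)(-5) + 2(0) + 1(-7) - (-9)| / √((-4)² + 2² + 1²) = 22/√21 = 4.801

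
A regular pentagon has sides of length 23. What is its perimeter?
Perimeter = number of sides * side length
Perimeter = 5 * 23
Perimeter = 115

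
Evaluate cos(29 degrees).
cos(29 degrees) = 0.8746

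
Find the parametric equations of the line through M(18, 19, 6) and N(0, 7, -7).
Direction vector d = N - M = (-18, -12, -13)
x = 18 - 18t, y = 19 - 12t, z = 6 - 13t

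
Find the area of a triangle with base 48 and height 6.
Area = (1/2) * base * height
Area = (1/2) * 48 * 6
Area = 144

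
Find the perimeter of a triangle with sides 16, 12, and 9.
Perimeter = sum of all sides
Perimeter = 16 + 12 + 9
Perimeter = 37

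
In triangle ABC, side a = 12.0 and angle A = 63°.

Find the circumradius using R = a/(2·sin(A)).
R = a/(2·sin(A)) = 12.0/(2·sin(63°))
R = 12.0/(2·0.891007) = 12.0/1.782013 = 6.734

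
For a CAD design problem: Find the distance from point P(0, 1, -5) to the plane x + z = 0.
d = |1(0) + 0(1) + 1(-5) - (0)| / √(1² + 0² + 1²) = 5/√2 = 3.536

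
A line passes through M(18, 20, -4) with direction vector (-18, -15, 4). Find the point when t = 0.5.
P(0.5) = (18 + (-18)(0.5), 20 + (-15)(0.5), -4 + 4(0.5)) = (9, 12.5, -2)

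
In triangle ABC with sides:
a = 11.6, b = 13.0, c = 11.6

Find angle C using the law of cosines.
cos(C) = (a² + b² - c²)/(2ab)
cos(C) = (11.6² + 13.0² - 11.6²)/(2·11.6·13.0) = 169/301.6 = 0.560345
C = arccos(0.560345) = 55.92°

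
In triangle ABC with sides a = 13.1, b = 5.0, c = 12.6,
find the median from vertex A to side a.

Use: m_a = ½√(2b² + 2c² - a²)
m_a = ½√(2·5.0² + 2·12.6² - 13.1²)
m_a = ½√(50 + 317.52 - 171.61) = ½√195.91 = 6.998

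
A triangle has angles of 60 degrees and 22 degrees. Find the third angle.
Sum of angles in a triangle = 180 degrees
Third angle = 180 - 60 - 22
Third angle = 98 degrees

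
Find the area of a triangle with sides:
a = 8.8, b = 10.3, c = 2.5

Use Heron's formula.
s = (a+b+c)/2 = (8.8+10.3+2.5)/2 = 10.8
A = √(s(s-a)(s-b)(s-c)) = √(10.8·2·0.5·8.3)
A = √89.64 = 9.468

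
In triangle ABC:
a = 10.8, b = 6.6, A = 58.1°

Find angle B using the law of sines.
sin(B)/b = sin(A)/a
sin(B) = b·sin(A)/a = 6.6·sin(58.1°)/10.8 = 0.518816
B = arcsin(0.518816) = 31.25°  (b ≤ a, so B ≤ A and the acute solution is unique)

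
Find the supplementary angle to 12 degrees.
Supplementary angles sum to 180 degrees.
Other angle = 180 - 12
Other angle = 168 degrees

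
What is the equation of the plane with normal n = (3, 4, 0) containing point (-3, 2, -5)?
d = n·P = (3)(-3) + (4)(2) + (0)(-5) = -1
Plane: 3x + 4y = -1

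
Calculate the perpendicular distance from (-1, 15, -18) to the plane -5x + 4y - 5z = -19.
d = |(-5)(-1) + 4(15) + (-5)(-18) - (-19)| / √((-5)² + 4² + (-5)²) = 174/√66 = 21.42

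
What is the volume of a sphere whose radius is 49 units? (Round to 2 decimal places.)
Volume = (4/3) * pi * r³
Volume = (4/3) * pi * 49³
Volume = (4/3) * pi * 117649
Volume = 492806.98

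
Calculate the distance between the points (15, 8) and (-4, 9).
Using the distance formula: d = sqrt((x₂-x₁)² + (y₂-y₁)²)
dx = (-4) - 15 = -19
dy = 9 - 8 = 1
d = sqrt((-19)² + 1²) = sqrt(361 + 1) = sqrt(362) = 19.03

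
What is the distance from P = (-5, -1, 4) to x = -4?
d = |1(-5) + 0(-1) + 0(4) - (-4)| / √(1² + 0² + 0²) = 1/√1 = 1.0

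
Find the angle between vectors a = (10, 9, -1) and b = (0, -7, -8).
a·b = -55, |a|² = 182, |b|² = 113
cos θ = -55/√20566 ≈ -0.3835
θ ≈ 112.6°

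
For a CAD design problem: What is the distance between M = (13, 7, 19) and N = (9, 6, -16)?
d = √[(-4)² + (-1)² + (-35)²] = √1242 = 35.24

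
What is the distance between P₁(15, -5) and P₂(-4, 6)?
Using the distance formula: d = sqrt((x₂-x₁)² + (y₂-y₁)²)
dx = (-4) - 15 = -19
dy = 6 - (-5) = 11
d = sqrt((-19)² + 11²) = sqrt(361 + 121) = sqrt(482) = 21.95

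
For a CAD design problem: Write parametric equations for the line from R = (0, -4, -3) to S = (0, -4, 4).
Direction vector d = S - R = (0, 0, 7)
x = 0, y = -4, z = -3 + 7t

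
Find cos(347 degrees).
cos(347 degrees) = 0.9744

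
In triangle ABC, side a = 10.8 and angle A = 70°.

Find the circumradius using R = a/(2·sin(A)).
R = a/(2·sin(A)) = 10.8/(2·sin(70°))
R = 10.8/(2·0.939693) = 10.8/1.879385 = 5.747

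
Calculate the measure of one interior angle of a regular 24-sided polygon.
Interior angle of a regular n-gon = (n-2)*180/n
Interior angle = (24-2)*180/24
Interior angle = 22*180/24
Interior angle = 3960/24
Interior angle = 165 degrees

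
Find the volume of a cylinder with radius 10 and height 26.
Volume = pi * r² * h
Volume = pi * 10² * 26
Volume = pi * 100 * 26
Volume = pi * 2600
Volume = 8168.14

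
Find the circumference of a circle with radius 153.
Circumference = 2 * pi * r
Circumference = 2 * pi * 153
Circumference = 961.33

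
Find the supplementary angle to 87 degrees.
Supplementary angles sum to 180 degrees.
Other angle = 180 - 87
Other angle = 93 degrees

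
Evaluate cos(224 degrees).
cos(224 degrees) = -0.7193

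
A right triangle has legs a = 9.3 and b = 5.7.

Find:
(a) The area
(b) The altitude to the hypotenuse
(a) Area = ½ab = ½·9.3·5.7 = 26.505
(b) Hypotenuse c = √(9.3² + 5.7²) = √118.98 = 10.9078
    Area = ½·c·h_c  →  h_c = 2·Area/c = 2·26.505/10.9078 = 4.86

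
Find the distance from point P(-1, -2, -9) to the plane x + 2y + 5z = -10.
d = |1(-1) + 2(-2) + 5(-9) - (-10)| / √(1² + 2² + 5²) = 40/√30 = 7.303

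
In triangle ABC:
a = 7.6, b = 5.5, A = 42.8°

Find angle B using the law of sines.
sin(B)/b = sin(A)/a
sin(B) = b·sin(A)/a = 5.5·sin(42.8°)/7.6 = 0.491701
B = arcsin(0.491701) = 29.45°  (b ≤ a, so B ≤ A and the acute solution is unique)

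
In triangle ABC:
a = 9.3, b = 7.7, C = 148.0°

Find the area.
Using A = ½ab·sin(C):
A = ½·9.3·7.7·sin(148.0°) = ½·71.61·0.529919 = 18.97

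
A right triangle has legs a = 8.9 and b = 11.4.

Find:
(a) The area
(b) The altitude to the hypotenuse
(a) Area = ½ab = ½·8.9·11.4 = 50.73
(b) Hypotenuse c = √(8.9² + 11.4²) = √209.17 = 14.4627
    Area = ½·c·h_c  →  h_c = 2·Area/c = 2·50.73/14.4627 = 7.015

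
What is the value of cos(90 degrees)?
cos(90 degrees) = 0
Decimal approximation: 0.0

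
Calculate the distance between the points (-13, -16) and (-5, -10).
Using the distance formula: d = sqrt((x₂-x₁)² + (y₂-y₁)²)
dx = (-5) - (-13) = 8
dy = (-10) - (-16) = 6
d = sqrt(8² + 6²) = sqrt(64 + 36) = sqrt(100) = 10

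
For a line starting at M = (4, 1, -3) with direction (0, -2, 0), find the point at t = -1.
P(-1) = (4 + 0(-1), 1 + (-2)(-1), -3 + 0(-1)) = (4, 3, -3)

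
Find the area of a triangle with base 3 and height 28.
Area = (1/2) * base * height
Area = (1/2) * 3 * 28
Area = 42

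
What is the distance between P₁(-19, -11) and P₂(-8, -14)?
Using the distance formula: d = sqrt((x₂-x₁)² + (y₂-y₁)²)
dx = (-8) - (-19) = 11
dy = (-14) - (-11) = -3
d = sqrt(11² + (-3)²) = sqrt(121 + 9) = sqrt(130) = 11.40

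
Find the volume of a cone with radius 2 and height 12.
Volume = (1/3) * pi * r² * h
Volume = (1/3) * pi * 2² * 12
Volume = (1/3) * pi * 4 * 12
Volume = (1/3) * pi * 48
Volume = 50.27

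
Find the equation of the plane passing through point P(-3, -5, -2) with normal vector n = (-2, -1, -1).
d = n·P = (-2)(-3) + (-1)(-5) + (-1)(-2) = 13
Plane: -2x - y - z = 13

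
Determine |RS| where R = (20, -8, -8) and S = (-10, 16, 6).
d = √[(-30)² + (24)² + (14)²] = √1672 = 40.89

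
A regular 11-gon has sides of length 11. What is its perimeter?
Perimeter = number of sides * side length
Perimeter = 11 * 11
Perimeter = 121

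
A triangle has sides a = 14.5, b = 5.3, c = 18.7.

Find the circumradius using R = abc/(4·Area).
s = (a+b+c)/2 = 19.25
Area = √(s(s-a)(s-b)(s-c)) = √(19.25·4.75·13.95·0.55) = 26.4869
R = abc/(4·Area) = (14.5·5.3·18.7)/(4·26.4869) = 1437.095/105.9476 = 13.56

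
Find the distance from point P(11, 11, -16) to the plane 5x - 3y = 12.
d = |5(11) + (-3)(11) + 0(-16) - (12)| / √(5² + (-3)² + 0²) = 10/√34 = 1.715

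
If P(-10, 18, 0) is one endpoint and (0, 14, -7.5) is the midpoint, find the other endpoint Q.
Q = (2×0 - (-10), 2×14 - 18, 2×(-7.5) - 0) = (10, 10, -15)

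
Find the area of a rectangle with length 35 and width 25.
Area = length * width
Area = 35 * 25
Area = 875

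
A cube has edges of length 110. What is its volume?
Volume = s³
Volume = 110³
Volume = 1331000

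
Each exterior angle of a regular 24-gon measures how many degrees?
Exterior angle of a regular n-gon = 360/n
Exterior angle = 360/24
Exterior angle = 15 degrees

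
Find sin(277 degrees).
sin(277 degrees) = -0.9925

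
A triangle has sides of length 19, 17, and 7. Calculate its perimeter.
Perimeter = sum of all sides
Perimeter = 19 + 17 + 7
Perimeter = 43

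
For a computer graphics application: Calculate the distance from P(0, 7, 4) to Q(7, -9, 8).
d = √[(7)² + (-16)² + (4)²] = √321 = 17.92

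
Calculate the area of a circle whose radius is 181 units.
Area = pi * r²
Area = pi * 181²
Area = pi * 32761
Area = 102921.72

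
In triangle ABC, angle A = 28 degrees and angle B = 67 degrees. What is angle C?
Sum of angles in a triangle = 180 degrees
Third angle = 180 - 28 - 67
Third angle = 85 degrees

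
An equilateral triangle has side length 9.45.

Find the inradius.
For an equilateral triangle, r = s/(2√3) where s is the side.
r = 9.45/(2√3) = 9.45/3.464102 = 2.728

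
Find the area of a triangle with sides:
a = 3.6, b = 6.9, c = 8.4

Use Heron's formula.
s = (a+b+c)/2 = (3.6+6.9+8.4)/2 = 9.45
A = √(s(s-a)(s-b)(s-c)) = √(9.45·5.85·2.55·1.05)
A = √148.019 = 12.17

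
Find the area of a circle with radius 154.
Area = pi * r²
Area = pi * 154²
Area = pi * 23716
Area = 74506.01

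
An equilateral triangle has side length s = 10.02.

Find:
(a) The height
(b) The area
(a) Height h = s·√3/2 = 10.02·√3/2 = 8.678
(b) Area = (√3/4)·s² = (√3/4)·10.02² = (√3/4)·100.4 = 43.47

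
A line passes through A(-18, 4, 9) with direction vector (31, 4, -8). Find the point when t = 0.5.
P(0.5) = (-18 + 31(0.5), 4 + 4(0.5), 9 + (-8)(0.5)) = (-2.5, 6, 5)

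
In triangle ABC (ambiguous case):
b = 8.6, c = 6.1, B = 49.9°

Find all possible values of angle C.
sin(C)/c = sin(B)/b  →  sin(C) = c·sin(B)/b = 6.1·sin(49.9°)/8.6 = 0.542561
C₁ = arcsin(0.542561) = 32.86°,  C₂ = 180° - C₁ = 147.14°
Check C₂: A = 180° - 49.9° - 147.14° = -17.04° ≤ 0, rejected
C = 32.86° (one solution)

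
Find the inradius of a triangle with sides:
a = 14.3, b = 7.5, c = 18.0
s = (a+b+c)/2 = (14.3+7.5+18.0)/2 = 19.9
Area = √(s(s-a)(s-b)(s-c)) = √(19.9·5.6·12.4·1.9) = 51.2399
r = Area/s = 51.2399/19.9 = 2.575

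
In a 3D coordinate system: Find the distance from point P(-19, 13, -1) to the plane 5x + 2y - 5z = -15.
d = |5(-19) + 2(13) + (-5)(-1) - (-15)| / √(5² + 2² + (-5)²) = 49/√54 = 6.668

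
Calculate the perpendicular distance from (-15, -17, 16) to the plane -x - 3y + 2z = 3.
d = |(-1)(-15) + (-3)(-17) + 2(16) - (3)| / √((-1)² + (-3)² + 2²) = 95/√14 = 25.39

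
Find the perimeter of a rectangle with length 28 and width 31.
Perimeter = 2 * (length + width)
Perimeter = 2 * (28 + 31)
Perimeter = 2 * 59
Perimeter = 118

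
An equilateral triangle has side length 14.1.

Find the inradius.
For an equilateral triangle, r = s/(2√3) where s is the side.
r = 14.1/(2√3) = 14.1/3.464102 = 4.07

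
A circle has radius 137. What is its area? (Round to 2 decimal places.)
Area = pi * r²
Area = pi * 137²
Area = pi * 18769
Area = 58964.55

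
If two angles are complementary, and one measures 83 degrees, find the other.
Complementary angles sum to 90 degrees.
Other angle = 90 - 83
Other angle = 7 degrees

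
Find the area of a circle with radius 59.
Area = pi * r²
Area = pi * 59²
Area = pi * 3481
Area = 10935.88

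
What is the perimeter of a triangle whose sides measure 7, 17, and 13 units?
Perimeter = sum of all sides
Perimeter = 7 + 17 + 13
Perimeter = 37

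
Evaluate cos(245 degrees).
cos(245 degrees) = -0.4226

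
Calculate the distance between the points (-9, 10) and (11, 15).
Using the distance formula: d = sqrt((x₂-x₁)² + (y₂-y₁)²)
dx = 11 - (-9) = 20
dy = 15 - 10 = 5
d = sqrt(20² + 5²) = sqrt(400 + 25) = sqrt(425) = 20.62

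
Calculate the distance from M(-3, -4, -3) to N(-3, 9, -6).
d = √[(0)² + (13)² + (-3)²] = √178 = 13.34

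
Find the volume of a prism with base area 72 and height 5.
Volume = base area * height
Volume = 72 * 5
Volume = 360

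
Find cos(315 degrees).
cos(315 degrees) = 0.7071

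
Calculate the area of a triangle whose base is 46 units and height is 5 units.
Area = (1/2) * base * height
Area = (1/2) * 46 * 5
Area = 115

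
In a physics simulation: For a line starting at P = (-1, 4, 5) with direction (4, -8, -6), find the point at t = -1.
P(-1) = (-1 + 4(-1), 4 + (-8)(-1), 5 + (-6)(-1)) = (-5, 12, 11)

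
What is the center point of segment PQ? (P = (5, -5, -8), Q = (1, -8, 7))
Midpoint = ((5+1)/2, (-5-8)/2, (-8+7)/2) = (3, -6.5, -0.5)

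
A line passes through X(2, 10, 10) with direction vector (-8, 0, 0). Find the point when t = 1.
P(1) = (2 + (-8)(1), 10 + 0(1), 10 + 0(1)) = (-6, 10, 10)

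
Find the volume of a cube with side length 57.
Volume = s³
Volume = 57³
Volume = 185193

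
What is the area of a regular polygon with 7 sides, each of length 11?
For a regular 7-gon with side length s = 11:
Apothem a = s / (2*tan(pi/7)) = 11 / (2*tan(pi/7)) ≈ 11.4209
Perimeter P = 7 * 11 = 77
Area = (1/2) * P * a = (1/2) * 77 * 11.4209 = 439.70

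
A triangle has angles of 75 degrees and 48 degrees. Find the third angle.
Sum of angles in a triangle = 180 degrees
Third angle = 180 - 75 - 48
Third angle = 57 degrees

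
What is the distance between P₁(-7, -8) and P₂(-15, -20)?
Using the distance formula: d = sqrt((x₂-x₁)² + (y₂-y₁)²)
dx = (-15) - (-7) = -8
dy = (-20) - (-8) = -12
d = sqrt((-8)² + (-12)²) = sqrt(64 + 144) = sqrt(208) = 14.42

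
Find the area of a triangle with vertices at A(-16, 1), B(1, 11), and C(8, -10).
Using the coordinate formula: Area = (1/2)|x₁(y₂-y₃) + x₂(y₃-y₁) + x₃(y₁-y₂)|
Area = (1/2)|(-16)(11-(-10)) + 1((-10)-1) + 8(1-11)|
Area = (1/2)|(-16)*21 + 1*(-11) + 8*(-10)|
Area = (1/2)|(-336) + (-11) + (-80)|
Area = (1/2)*427 = 213.50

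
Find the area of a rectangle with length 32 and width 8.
Area = length * width
Area = 32 * 8
Area = 256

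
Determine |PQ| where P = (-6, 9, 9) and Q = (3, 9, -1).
d = √[(9)² + (0)² + (-10)²] = √181 = 13.45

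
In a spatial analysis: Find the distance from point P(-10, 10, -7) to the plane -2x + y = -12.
d = |(-2)(-10) + 1(10) + 0(-7) - (-12)| / √((-2)² + 1² + 0²) = 42/√5 = 18.78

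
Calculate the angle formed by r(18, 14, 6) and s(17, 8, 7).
r·s = 460, |r|² = 556, |s|² = 402
cos θ = 460/√223512 ≈ 0.973
θ ≈ 13.35°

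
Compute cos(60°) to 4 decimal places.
cos(60 degrees) = 1/2
Decimal approximation: 0.5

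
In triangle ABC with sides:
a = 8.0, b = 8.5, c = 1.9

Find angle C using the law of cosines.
cos(C) = (a² + b² - c²)/(2ab)
cos(C) = (8.0² + 8.5² - 1.9²)/(2·8.0·8.5) = 132.64/136 = 0.975294
C = arccos(0.975294) = 12.76°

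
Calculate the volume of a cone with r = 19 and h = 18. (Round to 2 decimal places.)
Volume = (1/3) * pi * r² * h
Volume = (1/3) * pi * 19² * 18
Volume = (1/3) * pi * 361 * 18
Volume = (1/3) * pi * 6498
Volume = 6804.69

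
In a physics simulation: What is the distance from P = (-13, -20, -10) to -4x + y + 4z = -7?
d = |(-4)(-13) + 1(-20) + 4(-10) - (-7)| / √((-4)² + 1² + 4²) = 1/√33 = 0.1741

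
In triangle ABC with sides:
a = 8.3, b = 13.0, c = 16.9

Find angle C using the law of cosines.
cos(C) = (a² + b² - c²)/(2ab)
cos(C) = (8.3² + 13.0² - 16.9²)/(2·8.3·13.0) = -47.72/215.8 = -0.221131
C = arccos(-0.221131) = 102.8°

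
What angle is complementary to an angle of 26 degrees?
Complementary angles sum to 90 degrees.
Other angle = 90 - 26
Other angle = 64 degrees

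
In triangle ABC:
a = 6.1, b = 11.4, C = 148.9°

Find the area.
Using A = ½ab·sin(C):
A = ½·6.1·11.4·sin(148.9°) = ½·69.54·0.516533 = 17.96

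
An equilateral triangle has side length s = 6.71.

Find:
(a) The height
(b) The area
(a) Height h = s·√3/2 = 6.71·√3/2 = 5.811
(b) Area = (√3/4)·s² = (√3/4)·6.71² = (√3/4)·45.0241 = 19.5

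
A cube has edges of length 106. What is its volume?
Volume = s³
Volume = 106³
Volume = 1191016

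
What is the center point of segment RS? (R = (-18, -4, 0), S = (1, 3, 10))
Midpoint = ((-18+1)/2, (-4+3)/2, (0+10)/2) = (-8.5, -0.5, 5)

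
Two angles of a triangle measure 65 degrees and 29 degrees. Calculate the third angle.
Sum of angles in a triangle = 180 degrees
Third angle = 180 - 65 - 29
Third angle = 86 degrees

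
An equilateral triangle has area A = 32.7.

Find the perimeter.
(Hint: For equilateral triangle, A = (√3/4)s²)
A = (√3/4)s²  →  s² = 4A/√3 = 4·32.7/√3 = 75.5174
s = 8.69008
Perimeter = 3s = 26.07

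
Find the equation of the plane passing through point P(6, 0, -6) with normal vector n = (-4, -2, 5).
d = n·P = (-4)(6) + (-2)(0) + (5)(-6) = -54
Plane: -4x - 2y + 5z = -54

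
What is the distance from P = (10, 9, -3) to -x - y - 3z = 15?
d = |(-1)(10) + (-1)(9) + (-3)(-3) - (15)| / √((-1)² + (-1)² + (-3)²) = 25/√11 = 7.538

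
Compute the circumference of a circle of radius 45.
Circumference = 2 * pi * r
Circumference = 2 * pi * 45
Circumference = 282.74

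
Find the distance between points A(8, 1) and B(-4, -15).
Using the distance formula: d = sqrt((x₂-x₁)² + (y₂-y₁)²)
dx = (-4) - 8 = -12
dy = (-15) - 1 = -16
d = sqrt((-12)² + (-16)²) = sqrt(144 + 256) = sqrt(400) = 20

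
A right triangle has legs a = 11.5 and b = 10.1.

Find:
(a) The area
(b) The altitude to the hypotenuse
(a) Area = ½ab = ½·11.5·10.1 = 58.075
(b) Hypotenuse c = √(11.5² + 10.1²) = √234.26 = 15.3056
    Area = ½·c·h_c  →  h_c = 2·Area/c = 2·58.075/15.3056 = 7.589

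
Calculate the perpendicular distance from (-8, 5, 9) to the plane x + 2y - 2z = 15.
d = |1(-8) + 2(5) + (-2)(9) - (15)| / √(1² + 2² + (-2)²) = 31/√9 = 10.33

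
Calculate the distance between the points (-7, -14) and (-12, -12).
Using the distance formula: d = sqrt((x₂-x₁)² + (y₂-y₁)²)
dx = (-12) - (-7) = -5
dy = (-12) - (-14) = 2
d = sqrt((-5)² + 2²) = sqrt(25 + 4) = sqrt(29) = 5.39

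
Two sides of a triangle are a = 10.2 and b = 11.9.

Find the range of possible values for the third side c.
By the triangle inequality: |a - b| < c < a + b
|10.2 - 11.9| < c < 10.2 + 11.9
1.7 < c < 22.1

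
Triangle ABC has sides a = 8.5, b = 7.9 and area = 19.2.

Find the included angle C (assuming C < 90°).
Area = ½ab·sin(C)  →  sin(C) = 2·Area/(ab)
sin(C) = 2·19.2/(8.5·7.9) = 0.571854
C = arcsin(0.571854) = 34.88°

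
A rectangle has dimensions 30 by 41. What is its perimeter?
Perimeter = 2 * (length + width)
Perimeter = 2 * (30 + 41)
Perimeter = 2 * 71
Perimeter = 142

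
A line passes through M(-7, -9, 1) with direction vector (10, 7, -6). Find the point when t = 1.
P(1) = (-7 + 10(1), -9 + 7(1), 1 + (-6)(1)) = (3, -2, -5)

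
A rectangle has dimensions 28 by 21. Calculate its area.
Area = length * width
Area = 28 * 21
Area = 588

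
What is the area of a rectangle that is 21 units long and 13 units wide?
Area = length * width
Area = 21 * 13
Area = 273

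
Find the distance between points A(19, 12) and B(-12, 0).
Using the distance formula: d = sqrt((x₂-x₁)² + (y₂-y₁)²)
dx = (-12) - 19 = -31
dy = 0 - 12 = -12
d = sqrt((-31)² + (-12)²) = sqrt(961 + 144) = sqrt(1105) = 33.24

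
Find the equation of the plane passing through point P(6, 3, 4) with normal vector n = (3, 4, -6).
d = n·P = (3)(6) + (4)(3) + (-6)(4) = 6
Plane: 3x + 4y - 6z = 6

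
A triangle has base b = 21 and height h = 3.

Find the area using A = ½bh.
A = ½·21·3 = 31.5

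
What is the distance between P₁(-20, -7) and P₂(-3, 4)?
Using the distance formula: d = sqrt((x₂-x₁)² + (y₂-y₁)²)
dx = (-3) - (-20) = 17
dy = 4 - (-7) = 11
d = sqrt(17² + 11²) = sqrt(289 + 121) = sqrt(410) = 20.25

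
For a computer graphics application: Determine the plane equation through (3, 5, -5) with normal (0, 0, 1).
d = n·P = (0)(3) + (0)(5) + (1)(-5) = -5
Plane: z = -5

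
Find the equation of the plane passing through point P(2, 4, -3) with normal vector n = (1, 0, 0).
d = n·P = (1)(2) + (0)(4) + (0)(-3) = 2
Plane: x = 2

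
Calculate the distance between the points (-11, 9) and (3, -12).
Using the distance formula: d = sqrt((x₂-x₁)² + (y₂-y₁)²)
dx = 3 - (-11) = 14
dy = (-12) - 9 = -21
d = sqrt(14² + (-21)²) = sqrt(196 + 441) = sqrt(637) = 25.24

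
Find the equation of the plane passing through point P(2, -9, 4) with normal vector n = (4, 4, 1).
d = n·P = (4)(2) + (4)(-9) + (1)(4) = -24
Plane: 4x + 4y + z = -24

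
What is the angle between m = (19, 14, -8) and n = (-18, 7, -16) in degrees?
m·n = -116, |m|² = 621, |n|² = 629
cos θ = -116/√390609 ≈ -0.1856
θ ≈ 100.7°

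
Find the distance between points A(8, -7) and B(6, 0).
Using the distance formula: d = sqrt((x₂-x₁)² + (y₂-y₁)²)
dx = 6 - 8 = -2
dy = 0 - (-7) = 7
d = sqrt((-2)² + 7²) = sqrt(4 + 49) = sqrt(53) = 7.28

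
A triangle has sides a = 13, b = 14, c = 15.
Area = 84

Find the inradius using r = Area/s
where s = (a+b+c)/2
s = (13+14+15)/2 = 21
r = Area/s = 84/21 = 4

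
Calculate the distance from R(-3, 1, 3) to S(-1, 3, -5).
d = √[(2)² + (2)² + (-8)²] = √72 = 8.485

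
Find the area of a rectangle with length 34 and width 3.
Area = length * width
Area = 34 * 3
Area = 102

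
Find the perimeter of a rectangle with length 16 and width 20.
Perimeter = 2 * (length + width)
Perimeter = 2 * (16 + 20)
Perimeter = 2 * 36
Perimeter = 72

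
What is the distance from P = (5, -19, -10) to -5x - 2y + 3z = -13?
d = |(-5)(5) + (-2)(-19) + 3(-10) - (-13)| / √((-5)² + (-2)² + 3²) = 4/√38 = 0.6489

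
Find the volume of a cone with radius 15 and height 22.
Volume = (1/3) * pi * r² * h
Volume = (1/3) * pi * 15² * 22
Volume = (1/3) * pi * 225 * 22
Volume = (1/3) * pi * 4950
Volume = 5183.63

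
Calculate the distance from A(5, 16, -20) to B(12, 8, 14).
d = √[(7)² + (-8)² + (34)²] = √1269 = 35.62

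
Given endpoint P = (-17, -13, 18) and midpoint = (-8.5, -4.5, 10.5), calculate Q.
Q = (2×(-8.5) - (-17), 2×(-4.5) - (-13), 2×10.5 - 18) = (0, 4, 3)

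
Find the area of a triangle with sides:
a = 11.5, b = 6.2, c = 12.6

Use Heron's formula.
s = (a+b+c)/2 = (11.5+6.2+12.6)/2 = 15.15
A = √(s(s-a)(s-b)(s-c)) = √(15.15·3.65·8.95·2.55)
A = √1262.03 = 35.53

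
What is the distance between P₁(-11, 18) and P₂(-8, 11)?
Using the distance formula: d = sqrt((x₂-x₁)² + (y₂-y₁)²)
dx = (-8) - (-11) = 3
dy = 11 - 18 = -7
d = sqrt(3² + (-7)²) = sqrt(9 + 49) = sqrt(58) = 7.62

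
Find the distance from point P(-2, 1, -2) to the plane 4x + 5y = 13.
d = |4(-2) + 5(1) + 0(-2) - (13)| / √(4² + 5² + 0²) = 16/√41 = 2.499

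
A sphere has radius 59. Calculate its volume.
Volume = (4/3) * pi * r³
Volume = (4/3) * pi * 59³
Volume = (4/3) * pi * 205379
Volume = 860289.54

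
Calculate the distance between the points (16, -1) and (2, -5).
Using the distance formula: d = sqrt((x₂-x₁)² + (y₂-y₁)²)
dx = 2 - 16 = -14
dy = (-5) - (-1) = -4
d = sqrt((-14)² + (-4)²) = sqrt(196 + 16) = sqrt(212) = 14.56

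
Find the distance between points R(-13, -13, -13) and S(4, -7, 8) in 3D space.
d = √[(17)² + (6)² + (21)²] = √766 = 27.68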